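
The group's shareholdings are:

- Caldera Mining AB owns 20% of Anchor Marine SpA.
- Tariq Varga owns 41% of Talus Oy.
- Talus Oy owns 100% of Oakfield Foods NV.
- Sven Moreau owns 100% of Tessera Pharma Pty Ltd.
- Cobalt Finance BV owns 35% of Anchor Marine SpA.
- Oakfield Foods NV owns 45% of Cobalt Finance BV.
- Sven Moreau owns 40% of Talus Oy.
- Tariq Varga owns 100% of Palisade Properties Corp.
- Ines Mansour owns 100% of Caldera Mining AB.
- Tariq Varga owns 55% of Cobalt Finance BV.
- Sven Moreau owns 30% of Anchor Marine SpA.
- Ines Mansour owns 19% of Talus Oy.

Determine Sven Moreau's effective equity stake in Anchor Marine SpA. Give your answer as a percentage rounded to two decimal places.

Sven reaches Anchor along 2 paths.
Direct stake: 30% = 30%.
Via Talus → Oakfield → Cobalt: 40% × 100% × 45% × 35% = 6.3%.
Total: 30% + 6.3% = 36.3%.
Rounded: 36.30%.

36.30%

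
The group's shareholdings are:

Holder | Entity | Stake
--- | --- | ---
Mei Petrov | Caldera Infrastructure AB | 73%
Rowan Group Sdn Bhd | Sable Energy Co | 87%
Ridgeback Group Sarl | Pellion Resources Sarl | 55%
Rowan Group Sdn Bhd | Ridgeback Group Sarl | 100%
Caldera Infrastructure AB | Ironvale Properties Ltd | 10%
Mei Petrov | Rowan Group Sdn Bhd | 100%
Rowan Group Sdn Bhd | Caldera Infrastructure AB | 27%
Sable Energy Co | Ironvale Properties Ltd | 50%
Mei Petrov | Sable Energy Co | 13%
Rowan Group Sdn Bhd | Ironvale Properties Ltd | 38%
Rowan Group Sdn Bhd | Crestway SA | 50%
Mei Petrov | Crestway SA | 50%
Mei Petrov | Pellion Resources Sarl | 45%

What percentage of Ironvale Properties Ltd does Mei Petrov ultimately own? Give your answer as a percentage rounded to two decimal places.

98.00%

Mei reaches Ironvale along 5 paths.
Via Sable: 13% × 50% = 6.5%.
Via Rowan → Sable: 100% × 87% × 50% = 43.5%.
Via Caldera: 73% × 10% = 7.3%.
Via Rowan → Caldera: 100% × 27% × 10% = 2.7%.
Via Rowan: 100% × 38% = 38%.
Total: 6.5% + 43.5% + 7.3% + 2.7% + 38% = 98%.
Rounded: 98.00%.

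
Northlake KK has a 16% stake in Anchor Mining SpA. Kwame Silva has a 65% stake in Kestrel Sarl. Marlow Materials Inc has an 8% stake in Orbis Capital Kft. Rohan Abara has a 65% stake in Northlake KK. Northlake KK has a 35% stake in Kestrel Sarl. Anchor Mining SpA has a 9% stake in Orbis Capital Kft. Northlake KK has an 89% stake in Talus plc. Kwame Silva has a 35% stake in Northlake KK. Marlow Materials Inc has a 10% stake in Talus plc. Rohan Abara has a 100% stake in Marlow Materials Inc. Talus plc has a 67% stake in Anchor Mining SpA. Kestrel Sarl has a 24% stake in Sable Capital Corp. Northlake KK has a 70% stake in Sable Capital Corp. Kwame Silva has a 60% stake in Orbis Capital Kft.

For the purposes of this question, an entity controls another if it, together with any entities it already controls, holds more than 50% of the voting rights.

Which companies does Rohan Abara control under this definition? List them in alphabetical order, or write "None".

Anchor Mining SpA, Marlow Materials Inc, Northlake KK, Sable Capital Corp, Talus plc

Rohan holds 65% of Northlake, so Rohan controls Northlake.
Rohan holds 100% of Marlow, so Rohan controls Marlow.
Marlow and Northlake together hold 10% + 89% = 99% of Talus, so Rohan controls Talus.
Talus and Northlake together hold 67% + 16% = 83% of Anchor, so Rohan controls Anchor.
Northlake holds 70% of Sable, so Rohan controls Sable.
No other company's threshold is met.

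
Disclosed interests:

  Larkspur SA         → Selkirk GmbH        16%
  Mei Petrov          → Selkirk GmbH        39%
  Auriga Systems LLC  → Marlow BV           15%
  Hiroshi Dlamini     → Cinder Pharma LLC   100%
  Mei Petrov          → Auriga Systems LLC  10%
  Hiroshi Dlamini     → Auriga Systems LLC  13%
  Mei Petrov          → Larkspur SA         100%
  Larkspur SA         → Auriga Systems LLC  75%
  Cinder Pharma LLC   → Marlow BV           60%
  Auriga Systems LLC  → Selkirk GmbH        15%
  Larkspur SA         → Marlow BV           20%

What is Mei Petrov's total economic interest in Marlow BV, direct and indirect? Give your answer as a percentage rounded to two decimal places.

Mei reaches Marlow along 3 paths.
Via Auriga: 10% × 15% = 1.5%.
Via Larkspur → Auriga: 100% × 75% × 15% = 11.25%.
Via Larkspur: 100% × 20% = 20%.
Total: 1.5% + 11.25% + 20% = 32.75%.

32.75%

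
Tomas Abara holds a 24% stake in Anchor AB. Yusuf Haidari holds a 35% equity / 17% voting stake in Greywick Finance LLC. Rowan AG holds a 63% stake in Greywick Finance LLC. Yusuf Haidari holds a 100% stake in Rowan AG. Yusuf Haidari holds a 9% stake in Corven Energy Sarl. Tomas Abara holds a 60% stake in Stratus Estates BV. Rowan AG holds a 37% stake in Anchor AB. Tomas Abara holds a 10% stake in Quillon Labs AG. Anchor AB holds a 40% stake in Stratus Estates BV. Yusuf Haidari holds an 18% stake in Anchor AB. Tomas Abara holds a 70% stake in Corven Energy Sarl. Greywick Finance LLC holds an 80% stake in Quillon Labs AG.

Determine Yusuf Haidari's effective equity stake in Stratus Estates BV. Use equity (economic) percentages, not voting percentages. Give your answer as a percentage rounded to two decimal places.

Yusuf reaches Stratus along 2 paths.
Via Anchor: 18% × 40% = 7.2%.
Via Rowan → Anchor: 100% × 37% × 40% = 14.8%.
Total: 7.2% + 14.8% = 22%.
Rounded: 22.00%.

22.00%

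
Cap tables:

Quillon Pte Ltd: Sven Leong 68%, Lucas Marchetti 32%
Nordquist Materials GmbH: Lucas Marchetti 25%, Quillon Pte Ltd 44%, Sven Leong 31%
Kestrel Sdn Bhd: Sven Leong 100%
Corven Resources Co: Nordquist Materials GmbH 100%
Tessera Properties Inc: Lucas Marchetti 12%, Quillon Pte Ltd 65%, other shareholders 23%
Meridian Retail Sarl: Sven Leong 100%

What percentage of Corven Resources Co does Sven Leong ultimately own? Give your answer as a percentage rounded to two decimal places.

60.92%

Sven reaches Corven along 2 paths.
Via Quillon → Nordquist: 68% × 44% × 100% = 29.92%.
Via Nordquist: 31% × 100% = 31%.
Total: 29.92% + 31% = 60.92%.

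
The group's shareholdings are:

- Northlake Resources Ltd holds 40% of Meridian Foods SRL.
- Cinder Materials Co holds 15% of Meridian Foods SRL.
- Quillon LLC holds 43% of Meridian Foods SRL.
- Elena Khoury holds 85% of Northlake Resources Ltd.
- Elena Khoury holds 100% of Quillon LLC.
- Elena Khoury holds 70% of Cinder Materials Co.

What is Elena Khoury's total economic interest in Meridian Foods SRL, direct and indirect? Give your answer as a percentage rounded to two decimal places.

Elena reaches Meridian along 3 paths.
Via Quillon: 100% × 43% = 43%.
Via Cinder: 70% × 15% = 10.5%.
Via Northlake: 85% × 40% = 34%.
Total: 43% + 10.5% + 34% = 87.5%.
Rounded: 87.50%.

87.50%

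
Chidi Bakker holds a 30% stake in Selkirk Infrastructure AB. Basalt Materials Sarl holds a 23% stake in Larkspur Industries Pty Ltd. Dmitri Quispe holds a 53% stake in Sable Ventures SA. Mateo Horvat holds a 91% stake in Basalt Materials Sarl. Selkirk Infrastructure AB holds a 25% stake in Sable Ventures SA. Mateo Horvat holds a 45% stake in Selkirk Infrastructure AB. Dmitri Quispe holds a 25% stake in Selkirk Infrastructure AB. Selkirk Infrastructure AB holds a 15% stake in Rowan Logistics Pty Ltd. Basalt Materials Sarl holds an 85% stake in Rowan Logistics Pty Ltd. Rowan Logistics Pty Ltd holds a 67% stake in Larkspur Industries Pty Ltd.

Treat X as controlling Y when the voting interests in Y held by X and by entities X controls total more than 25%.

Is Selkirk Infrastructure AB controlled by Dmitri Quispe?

Dmitri holds 53% of Sable, so Dmitri controls Sable.
In Selkirk, Dmitri's side holds only 25%, not > 25%.
So Dmitri does not control Selkirk.

No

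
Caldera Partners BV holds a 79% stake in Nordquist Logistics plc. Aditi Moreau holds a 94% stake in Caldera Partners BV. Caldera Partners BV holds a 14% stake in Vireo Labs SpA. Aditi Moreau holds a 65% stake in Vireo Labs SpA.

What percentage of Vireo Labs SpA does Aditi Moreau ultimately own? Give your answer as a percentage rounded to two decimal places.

78.16%

Aditi reaches Vireo along 2 paths.
Via Caldera: 94% × 14% = 13.16%.
Direct stake: 65% = 65%.
Total: 13.16% + 65% = 78.16%.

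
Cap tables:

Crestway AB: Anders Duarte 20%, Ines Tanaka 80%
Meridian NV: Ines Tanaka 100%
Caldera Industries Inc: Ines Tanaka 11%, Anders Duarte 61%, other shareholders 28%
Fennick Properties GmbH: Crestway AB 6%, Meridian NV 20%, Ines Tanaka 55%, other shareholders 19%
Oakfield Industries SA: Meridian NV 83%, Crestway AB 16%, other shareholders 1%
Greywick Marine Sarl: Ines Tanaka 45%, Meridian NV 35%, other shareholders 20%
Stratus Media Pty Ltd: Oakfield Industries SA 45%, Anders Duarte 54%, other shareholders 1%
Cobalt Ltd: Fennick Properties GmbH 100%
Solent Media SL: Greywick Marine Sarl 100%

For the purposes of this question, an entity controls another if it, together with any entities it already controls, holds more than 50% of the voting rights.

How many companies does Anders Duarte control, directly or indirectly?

2

Anders holds 61% of Caldera, so Anders controls Caldera.
Anders holds 54% of Stratus, so Anders controls Stratus.
No other company's threshold is met.
Anders controls 2 companies.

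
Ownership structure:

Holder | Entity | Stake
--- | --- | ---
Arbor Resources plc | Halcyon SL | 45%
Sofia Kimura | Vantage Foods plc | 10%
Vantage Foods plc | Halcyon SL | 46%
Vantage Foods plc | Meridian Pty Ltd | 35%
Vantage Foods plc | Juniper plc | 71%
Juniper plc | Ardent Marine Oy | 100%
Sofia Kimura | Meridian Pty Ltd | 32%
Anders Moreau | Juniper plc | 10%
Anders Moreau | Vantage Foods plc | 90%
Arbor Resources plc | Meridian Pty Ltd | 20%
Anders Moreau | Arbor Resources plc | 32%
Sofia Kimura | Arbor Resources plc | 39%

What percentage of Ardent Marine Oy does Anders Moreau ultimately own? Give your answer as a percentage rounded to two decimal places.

73.90%

Anders reaches Ardent along 2 paths.
Via Vantage → Juniper: 90% × 71% × 100% = 63.9%.
Via Juniper: 10% × 100% = 10%.
Total: 63.9% + 10% = 73.9%.
Rounded: 73.90%.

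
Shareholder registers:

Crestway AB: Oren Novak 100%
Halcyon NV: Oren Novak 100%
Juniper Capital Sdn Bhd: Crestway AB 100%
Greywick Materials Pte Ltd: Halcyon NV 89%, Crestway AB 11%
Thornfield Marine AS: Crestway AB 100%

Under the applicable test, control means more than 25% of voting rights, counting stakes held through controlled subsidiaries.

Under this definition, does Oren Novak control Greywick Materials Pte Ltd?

Oren holds 100% of Crestway, so Oren controls Crestway.
Oren holds 100% of Halcyon, so Oren controls Halcyon.
Halcyon and Crestway together hold 89% + 11% = 100% of Greywick, so Oren controls Greywick.

Yes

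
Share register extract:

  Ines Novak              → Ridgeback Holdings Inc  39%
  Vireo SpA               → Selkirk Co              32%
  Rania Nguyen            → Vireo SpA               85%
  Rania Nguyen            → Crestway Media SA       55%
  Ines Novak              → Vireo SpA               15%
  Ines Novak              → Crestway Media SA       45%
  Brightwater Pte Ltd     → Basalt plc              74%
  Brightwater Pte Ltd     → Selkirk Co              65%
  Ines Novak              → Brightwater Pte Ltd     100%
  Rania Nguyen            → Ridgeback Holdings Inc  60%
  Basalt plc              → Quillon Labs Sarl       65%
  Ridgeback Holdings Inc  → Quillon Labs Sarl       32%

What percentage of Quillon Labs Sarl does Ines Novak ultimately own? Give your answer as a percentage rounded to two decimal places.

60.58%

Ines reaches Quillon along 2 paths.
Via Ridgeback: 39% × 32% = 12.48%.
Via Brightwater → Basalt: 100% × 74% × 65% = 48.1%.
Total: 12.48% + 48.1% = 60.58%.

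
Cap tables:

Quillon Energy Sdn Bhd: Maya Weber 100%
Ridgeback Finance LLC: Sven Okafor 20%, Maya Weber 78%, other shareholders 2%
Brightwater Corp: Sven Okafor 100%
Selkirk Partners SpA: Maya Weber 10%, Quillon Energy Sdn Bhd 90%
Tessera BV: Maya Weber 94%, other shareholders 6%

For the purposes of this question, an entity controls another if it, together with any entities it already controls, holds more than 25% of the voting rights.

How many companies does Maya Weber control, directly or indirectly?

4

Maya holds 100% of Quillon, so Maya controls Quillon.
Maya holds 78% of Ridgeback, so Maya controls Ridgeback.
Maya and Quillon together hold 10% + 90% = 100% of Selkirk, so Maya controls Selkirk.
Maya holds 94% of Tessera, so Maya controls Tessera.
No other company's threshold is met.
Maya controls 4 companies.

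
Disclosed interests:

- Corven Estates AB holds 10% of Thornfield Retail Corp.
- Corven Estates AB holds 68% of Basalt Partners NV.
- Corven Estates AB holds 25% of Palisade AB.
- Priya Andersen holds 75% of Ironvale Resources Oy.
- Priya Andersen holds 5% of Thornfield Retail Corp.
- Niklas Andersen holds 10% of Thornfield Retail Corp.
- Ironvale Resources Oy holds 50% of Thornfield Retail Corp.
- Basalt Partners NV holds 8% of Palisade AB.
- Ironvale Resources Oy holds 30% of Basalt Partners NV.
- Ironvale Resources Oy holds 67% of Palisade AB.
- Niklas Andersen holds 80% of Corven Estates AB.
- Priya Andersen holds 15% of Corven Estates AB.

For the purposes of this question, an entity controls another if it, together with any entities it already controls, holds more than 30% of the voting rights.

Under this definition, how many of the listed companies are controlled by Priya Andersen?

3

Priya holds 75% of Ironvale, so Priya controls Ironvale.
Ironvale and Priya together hold 50% + 5% = 55% of Thornfield, so Priya controls Thornfield.
Ironvale holds 67% of Palisade, so Priya controls Palisade.
No other company's threshold is met.
Priya controls 3 companies.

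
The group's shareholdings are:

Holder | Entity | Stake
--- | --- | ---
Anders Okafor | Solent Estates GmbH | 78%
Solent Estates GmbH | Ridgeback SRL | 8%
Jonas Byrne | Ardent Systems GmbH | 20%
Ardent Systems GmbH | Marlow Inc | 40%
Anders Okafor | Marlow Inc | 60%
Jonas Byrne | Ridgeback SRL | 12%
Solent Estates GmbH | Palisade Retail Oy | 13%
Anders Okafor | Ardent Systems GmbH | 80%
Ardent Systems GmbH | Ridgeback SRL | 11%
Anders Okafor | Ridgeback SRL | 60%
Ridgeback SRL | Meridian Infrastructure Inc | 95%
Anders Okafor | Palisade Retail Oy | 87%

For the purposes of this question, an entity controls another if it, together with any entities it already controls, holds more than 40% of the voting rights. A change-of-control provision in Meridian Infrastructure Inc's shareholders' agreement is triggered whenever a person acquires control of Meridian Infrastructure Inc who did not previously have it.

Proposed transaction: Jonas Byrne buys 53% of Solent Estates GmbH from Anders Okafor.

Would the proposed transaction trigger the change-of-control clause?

No

The purchase adds only to Jonas's holdings (Anders's stake shrinks), so Jonas is the only person who could newly come to control Meridian.
Jonas's largest direct stake is 20% in Ardent, which does not meet the threshold, so Jonas controls no company.
Neither Jonas nor any entity Jonas controls holds any voting interest in Meridian.
So before the transaction, Jonas does not control Meridian.
After the purchase, Jonas holds 53% of Solent directly, and Anders's stake falls to 25%.
Jonas holds 53% of Solent, so Jonas controls Solent.
After the transaction, neither Jonas nor any entity Jonas controls holds a voting interest in Meridian, so Jonas still does not control it.
No new person acquires control, so the clause is not triggered.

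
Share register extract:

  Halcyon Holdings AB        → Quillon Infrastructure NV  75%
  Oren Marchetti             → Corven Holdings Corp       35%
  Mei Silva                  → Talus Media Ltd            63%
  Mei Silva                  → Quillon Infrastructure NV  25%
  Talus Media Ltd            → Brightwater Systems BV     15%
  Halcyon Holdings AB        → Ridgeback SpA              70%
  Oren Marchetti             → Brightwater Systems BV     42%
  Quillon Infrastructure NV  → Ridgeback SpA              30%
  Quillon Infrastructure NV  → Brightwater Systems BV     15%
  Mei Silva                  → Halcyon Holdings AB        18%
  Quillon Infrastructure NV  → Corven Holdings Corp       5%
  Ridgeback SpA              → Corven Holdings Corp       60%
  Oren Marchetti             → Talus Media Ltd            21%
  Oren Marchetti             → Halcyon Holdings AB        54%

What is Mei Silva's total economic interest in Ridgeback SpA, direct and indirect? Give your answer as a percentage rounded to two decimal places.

24.15%

Mei reaches Ridgeback along 3 paths.
Via Halcyon → Quillon: 18% × 75% × 30% = 4.05%.
Via Quillon: 25% × 30% = 7.5%.
Via Halcyon: 18% × 70% = 12.6%.
Total: 4.05% + 7.5% + 12.6% = 24.15%.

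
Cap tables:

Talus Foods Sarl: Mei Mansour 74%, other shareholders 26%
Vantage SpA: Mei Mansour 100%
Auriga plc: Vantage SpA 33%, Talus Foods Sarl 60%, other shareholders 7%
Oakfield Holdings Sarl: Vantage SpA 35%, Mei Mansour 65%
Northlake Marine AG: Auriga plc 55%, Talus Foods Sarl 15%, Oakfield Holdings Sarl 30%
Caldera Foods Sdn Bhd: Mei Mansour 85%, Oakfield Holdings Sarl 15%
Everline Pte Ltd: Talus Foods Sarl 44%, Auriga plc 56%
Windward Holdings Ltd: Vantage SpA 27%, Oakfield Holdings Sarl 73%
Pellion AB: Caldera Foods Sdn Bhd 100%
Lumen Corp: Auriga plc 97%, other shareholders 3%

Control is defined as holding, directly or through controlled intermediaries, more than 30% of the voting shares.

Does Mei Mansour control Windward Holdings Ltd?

Yes

Mei holds 100% of Vantage, so Mei controls Vantage.
Vantage and Mei together hold 35% + 65% = 100% of Oakfield, so Mei controls Oakfield.
Vantage and Oakfield together hold 27% + 73% = 100% of Windward, so Mei controls Windward.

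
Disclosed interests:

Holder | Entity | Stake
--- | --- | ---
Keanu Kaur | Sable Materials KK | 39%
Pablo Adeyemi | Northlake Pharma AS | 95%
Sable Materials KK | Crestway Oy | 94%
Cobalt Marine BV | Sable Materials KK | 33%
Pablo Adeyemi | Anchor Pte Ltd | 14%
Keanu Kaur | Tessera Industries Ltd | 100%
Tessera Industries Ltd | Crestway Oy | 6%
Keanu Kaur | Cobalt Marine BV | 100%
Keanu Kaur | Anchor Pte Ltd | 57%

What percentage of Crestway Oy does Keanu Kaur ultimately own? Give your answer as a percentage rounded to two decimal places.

Keanu reaches Crestway along 3 paths.
Via Sable: 39% × 94% = 36.66%.
Via Cobalt → Sable: 100% × 33% × 94% = 31.02%.
Via Tessera: 100% × 6% = 6%.
Total: 36.66% + 31.02% + 6% = 73.68%.

73.68%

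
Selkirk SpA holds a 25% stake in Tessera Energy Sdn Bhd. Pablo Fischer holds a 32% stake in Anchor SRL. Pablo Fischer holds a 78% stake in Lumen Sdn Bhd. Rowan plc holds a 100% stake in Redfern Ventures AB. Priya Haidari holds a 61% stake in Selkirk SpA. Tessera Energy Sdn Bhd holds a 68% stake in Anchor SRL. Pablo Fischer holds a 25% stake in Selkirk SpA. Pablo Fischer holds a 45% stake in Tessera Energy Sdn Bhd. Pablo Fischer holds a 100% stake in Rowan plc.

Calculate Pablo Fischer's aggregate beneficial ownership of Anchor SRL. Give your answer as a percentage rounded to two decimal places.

66.85%

Pablo reaches Anchor along 3 paths.
Direct stake: 32% = 32%.
Via Selkirk → Tessera: 25% × 25% × 68% = 4.25%.
Via Tessera: 45% × 68% = 30.6%.
Total: 32% + 4.25% + 30.6% = 66.85%.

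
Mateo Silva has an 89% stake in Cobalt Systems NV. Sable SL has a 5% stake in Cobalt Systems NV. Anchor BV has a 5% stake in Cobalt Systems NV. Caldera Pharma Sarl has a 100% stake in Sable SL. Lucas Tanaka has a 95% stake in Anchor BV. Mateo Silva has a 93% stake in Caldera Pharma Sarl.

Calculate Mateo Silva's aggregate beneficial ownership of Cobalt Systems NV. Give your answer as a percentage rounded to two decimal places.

93.65%

Mateo reaches Cobalt along 2 paths.
Via Caldera → Sable: 93% × 100% × 5% = 4.65%.
Direct stake: 89% = 89%.
Total: 4.65% + 89% = 93.65%.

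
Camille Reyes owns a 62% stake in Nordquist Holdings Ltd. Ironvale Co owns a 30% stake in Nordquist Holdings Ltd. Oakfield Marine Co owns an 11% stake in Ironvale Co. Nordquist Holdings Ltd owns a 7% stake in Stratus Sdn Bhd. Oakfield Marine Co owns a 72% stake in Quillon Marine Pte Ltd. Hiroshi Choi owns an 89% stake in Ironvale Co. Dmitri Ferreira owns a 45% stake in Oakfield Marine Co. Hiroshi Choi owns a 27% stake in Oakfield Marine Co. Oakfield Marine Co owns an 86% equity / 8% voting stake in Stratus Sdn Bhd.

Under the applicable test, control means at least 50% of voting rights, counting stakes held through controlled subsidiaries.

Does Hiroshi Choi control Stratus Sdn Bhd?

No

Hiroshi holds 89% of Ironvale, so Hiroshi controls Ironvale.
Neither Hiroshi nor any entity Hiroshi controls holds any voting interest in Stratus.
So Hiroshi does not control Stratus.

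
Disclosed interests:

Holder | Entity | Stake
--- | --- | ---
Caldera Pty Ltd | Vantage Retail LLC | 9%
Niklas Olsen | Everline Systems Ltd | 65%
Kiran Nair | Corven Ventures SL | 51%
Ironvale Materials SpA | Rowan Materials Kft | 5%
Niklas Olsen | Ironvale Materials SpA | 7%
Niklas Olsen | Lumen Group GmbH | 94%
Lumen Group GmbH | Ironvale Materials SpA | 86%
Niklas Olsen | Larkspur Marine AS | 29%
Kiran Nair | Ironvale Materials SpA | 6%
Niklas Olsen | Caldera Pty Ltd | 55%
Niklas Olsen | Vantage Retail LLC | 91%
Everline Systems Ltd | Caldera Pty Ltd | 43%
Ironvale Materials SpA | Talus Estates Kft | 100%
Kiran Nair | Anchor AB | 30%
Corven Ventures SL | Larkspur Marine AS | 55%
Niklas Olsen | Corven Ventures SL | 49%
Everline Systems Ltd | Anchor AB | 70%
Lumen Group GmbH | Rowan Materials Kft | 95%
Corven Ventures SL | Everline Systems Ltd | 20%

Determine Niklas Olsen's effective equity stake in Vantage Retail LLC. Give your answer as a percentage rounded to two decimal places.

Niklas reaches Vantage along 4 paths.
Direct stake: 91% = 91%.
Via Caldera: 55% × 9% = 4.95%.
Via Everline → Caldera: 65% × 43% × 9% = 2.5155%.
Via Corven → Everline → Caldera: 49% × 20% × 43% × 9% = 0.37926%.
Total: 91% + 4.95% + 2.5155% + 0.37926% = 98.84476%.
Rounded: 98.84%.

98.84%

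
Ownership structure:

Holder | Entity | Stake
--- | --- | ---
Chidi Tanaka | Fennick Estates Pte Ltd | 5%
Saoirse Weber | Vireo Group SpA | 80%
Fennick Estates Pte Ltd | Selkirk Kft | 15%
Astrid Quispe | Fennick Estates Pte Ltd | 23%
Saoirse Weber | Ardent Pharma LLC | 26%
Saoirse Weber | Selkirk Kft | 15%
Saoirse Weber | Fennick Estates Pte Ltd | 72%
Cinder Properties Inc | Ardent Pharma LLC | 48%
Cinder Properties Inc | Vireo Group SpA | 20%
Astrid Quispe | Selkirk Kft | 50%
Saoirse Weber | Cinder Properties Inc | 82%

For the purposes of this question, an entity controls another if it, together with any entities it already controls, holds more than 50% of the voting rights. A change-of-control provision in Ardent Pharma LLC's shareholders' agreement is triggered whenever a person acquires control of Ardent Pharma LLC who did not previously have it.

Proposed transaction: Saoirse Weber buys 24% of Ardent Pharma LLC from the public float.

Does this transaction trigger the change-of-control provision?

The purchase changes only Saoirse's holdings, so Saoirse is the only person who could newly come to control Ardent.
Saoirse holds 82% of Cinder, so Saoirse controls Cinder.
Cinder and Saoirse together hold 48% + 26% = 74% of Ardent, so Saoirse controls Ardent.
So Saoirse already controls Ardent before the transaction.
After the purchase, Saoirse's direct stake in Ardent rises to 26% + 24% = 50%.
Saoirse controlled Ardent already, so this is not a new person acquiring control; every other person's position is unchanged or reduced.
No new person acquires control, so the clause is not triggered.

No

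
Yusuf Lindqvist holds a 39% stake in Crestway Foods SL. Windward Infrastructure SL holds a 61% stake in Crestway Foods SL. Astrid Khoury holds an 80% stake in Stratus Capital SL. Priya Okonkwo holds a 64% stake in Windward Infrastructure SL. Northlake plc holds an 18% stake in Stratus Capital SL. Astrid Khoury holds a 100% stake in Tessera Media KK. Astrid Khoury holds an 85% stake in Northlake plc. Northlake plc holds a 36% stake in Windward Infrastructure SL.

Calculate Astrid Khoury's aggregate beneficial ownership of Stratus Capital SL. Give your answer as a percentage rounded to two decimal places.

95.30%

Astrid reaches Stratus along 2 paths.
Direct stake: 80% = 80%.
Via Northlake: 85% × 18% = 15.3%.
Total: 80% + 15.3% = 95.3%.
Rounded: 95.30%.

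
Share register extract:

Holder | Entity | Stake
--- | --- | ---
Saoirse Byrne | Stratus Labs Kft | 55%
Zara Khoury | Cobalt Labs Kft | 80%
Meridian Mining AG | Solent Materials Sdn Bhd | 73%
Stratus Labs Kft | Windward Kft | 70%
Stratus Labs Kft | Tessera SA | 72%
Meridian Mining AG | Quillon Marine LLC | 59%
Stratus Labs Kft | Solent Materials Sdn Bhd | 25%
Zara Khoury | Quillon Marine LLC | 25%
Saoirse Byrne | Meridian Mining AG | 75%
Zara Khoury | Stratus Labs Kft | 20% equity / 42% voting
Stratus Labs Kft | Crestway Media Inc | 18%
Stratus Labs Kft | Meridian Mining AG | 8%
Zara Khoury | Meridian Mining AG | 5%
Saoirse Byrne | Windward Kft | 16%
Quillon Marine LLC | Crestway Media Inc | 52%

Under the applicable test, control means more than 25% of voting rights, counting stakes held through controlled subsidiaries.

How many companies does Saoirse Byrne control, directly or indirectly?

Saoirse holds 55% of Stratus, so Saoirse controls Stratus.
Saoirse and Stratus together hold 75% + 8% = 83% of Meridian, so Saoirse controls Meridian.
Stratus holds 72% of Tessera, so Saoirse controls Tessera.
Stratus and Meridian together hold 25% + 73% = 98% of Solent, so Saoirse controls Solent.
Stratus and Saoirse together hold 70% + 16% = 86% of Windward, so Saoirse controls Windward.
Meridian holds 59% of Quillon, so Saoirse controls Quillon.
Quillon and Stratus together hold 52% + 18% = 70% of Crestway, so Saoirse controls Crestway.
No other company's threshold is met.
Saoirse controls 7 companies.

7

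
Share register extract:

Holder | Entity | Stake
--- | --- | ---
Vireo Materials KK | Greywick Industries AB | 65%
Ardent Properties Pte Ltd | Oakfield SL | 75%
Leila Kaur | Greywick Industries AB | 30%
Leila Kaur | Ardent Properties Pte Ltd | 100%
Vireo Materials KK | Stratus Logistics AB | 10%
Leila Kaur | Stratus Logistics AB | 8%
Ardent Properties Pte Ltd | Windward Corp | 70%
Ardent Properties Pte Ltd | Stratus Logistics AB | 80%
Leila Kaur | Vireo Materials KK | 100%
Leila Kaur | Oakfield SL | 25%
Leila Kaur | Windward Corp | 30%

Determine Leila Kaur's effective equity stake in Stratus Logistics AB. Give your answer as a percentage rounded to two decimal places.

Leila reaches Stratus along 3 paths.
Via Vireo: 100% × 10% = 10%.
Direct stake: 8% = 8%.
Via Ardent: 100% × 80% = 80%.
Total: 10% + 8% + 80% = 98%.
Rounded: 98.00%.

98.00%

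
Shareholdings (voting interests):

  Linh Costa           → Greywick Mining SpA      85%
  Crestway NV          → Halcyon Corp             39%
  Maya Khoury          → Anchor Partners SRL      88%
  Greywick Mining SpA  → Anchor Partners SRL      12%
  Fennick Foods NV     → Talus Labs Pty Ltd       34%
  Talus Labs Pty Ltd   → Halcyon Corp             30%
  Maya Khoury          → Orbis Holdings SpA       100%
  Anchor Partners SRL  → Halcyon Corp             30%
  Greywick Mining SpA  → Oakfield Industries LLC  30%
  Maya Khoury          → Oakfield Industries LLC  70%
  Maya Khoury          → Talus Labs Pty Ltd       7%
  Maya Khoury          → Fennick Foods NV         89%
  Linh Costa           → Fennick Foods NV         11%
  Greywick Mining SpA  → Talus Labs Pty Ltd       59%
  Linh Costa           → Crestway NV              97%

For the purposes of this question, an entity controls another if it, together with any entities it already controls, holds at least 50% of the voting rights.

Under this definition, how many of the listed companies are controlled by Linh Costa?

Linh holds 85% of Greywick, so Linh controls Greywick.
Linh holds 97% of Crestway, so Linh controls Crestway.
Greywick holds 59% of Talus, so Linh controls Talus.
Talus and Crestway together hold 30% + 39% = 69% of Halcyon, so Linh controls Halcyon.
No other company's threshold is met.
Linh controls 4 companies.

4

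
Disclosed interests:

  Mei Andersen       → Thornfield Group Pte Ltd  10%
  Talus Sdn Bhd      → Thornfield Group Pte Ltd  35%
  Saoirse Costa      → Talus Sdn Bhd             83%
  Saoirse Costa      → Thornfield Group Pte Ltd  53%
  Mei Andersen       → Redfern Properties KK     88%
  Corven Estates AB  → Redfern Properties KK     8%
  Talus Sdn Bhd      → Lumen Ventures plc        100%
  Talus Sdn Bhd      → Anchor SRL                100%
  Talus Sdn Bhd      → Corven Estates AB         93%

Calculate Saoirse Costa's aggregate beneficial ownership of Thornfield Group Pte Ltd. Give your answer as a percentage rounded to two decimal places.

82.05%

Saoirse reaches Thornfield along 2 paths.
Via Talus: 83% × 35% = 29.05%.
Direct stake: 53% = 53%.
Total: 29.05% + 53% = 82.05%.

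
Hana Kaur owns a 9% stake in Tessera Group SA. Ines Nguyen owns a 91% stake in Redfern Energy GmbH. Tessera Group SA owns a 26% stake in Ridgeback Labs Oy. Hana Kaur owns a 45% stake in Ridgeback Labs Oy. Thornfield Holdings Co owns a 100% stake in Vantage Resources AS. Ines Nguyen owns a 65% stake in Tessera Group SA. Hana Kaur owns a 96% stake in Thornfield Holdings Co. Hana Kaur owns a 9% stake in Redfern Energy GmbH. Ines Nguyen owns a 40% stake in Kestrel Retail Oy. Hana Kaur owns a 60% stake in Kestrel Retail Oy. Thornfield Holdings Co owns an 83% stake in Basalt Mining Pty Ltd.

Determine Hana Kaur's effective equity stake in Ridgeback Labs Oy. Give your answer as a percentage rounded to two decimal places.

Hana reaches Ridgeback along 2 paths.
Direct stake: 45% = 45%.
Via Tessera: 9% × 26% = 2.34%.
Total: 45% + 2.34% = 47.34%.

47.34%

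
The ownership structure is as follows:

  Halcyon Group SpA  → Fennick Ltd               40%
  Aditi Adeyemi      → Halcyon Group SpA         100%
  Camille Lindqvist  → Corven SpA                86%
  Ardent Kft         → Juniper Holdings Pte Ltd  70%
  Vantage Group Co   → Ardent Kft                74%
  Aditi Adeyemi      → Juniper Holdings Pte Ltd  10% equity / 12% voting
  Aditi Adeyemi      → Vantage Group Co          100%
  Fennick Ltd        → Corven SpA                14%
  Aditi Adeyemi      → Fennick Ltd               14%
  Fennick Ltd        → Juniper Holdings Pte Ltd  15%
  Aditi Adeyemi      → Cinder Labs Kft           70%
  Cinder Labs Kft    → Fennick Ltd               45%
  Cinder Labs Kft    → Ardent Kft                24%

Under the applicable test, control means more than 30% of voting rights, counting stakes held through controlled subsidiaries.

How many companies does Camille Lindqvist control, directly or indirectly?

1

Camille holds 86% of Corven, so Camille controls Corven.
No other company's threshold is met.
Camille controls 1 company.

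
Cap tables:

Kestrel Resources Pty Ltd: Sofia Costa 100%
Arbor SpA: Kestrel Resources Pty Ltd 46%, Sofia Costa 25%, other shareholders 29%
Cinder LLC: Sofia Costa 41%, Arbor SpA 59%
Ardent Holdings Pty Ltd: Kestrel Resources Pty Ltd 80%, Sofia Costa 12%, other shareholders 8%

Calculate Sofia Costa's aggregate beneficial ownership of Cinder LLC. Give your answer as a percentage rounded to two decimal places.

Sofia reaches Cinder along 3 paths.
Direct stake: 41% = 41%.
Via Kestrel → Arbor: 100% × 46% × 59% = 27.14%.
Via Arbor: 25% × 59% = 14.75%.
Total: 41% + 27.14% + 14.75% = 82.89%.

82.89%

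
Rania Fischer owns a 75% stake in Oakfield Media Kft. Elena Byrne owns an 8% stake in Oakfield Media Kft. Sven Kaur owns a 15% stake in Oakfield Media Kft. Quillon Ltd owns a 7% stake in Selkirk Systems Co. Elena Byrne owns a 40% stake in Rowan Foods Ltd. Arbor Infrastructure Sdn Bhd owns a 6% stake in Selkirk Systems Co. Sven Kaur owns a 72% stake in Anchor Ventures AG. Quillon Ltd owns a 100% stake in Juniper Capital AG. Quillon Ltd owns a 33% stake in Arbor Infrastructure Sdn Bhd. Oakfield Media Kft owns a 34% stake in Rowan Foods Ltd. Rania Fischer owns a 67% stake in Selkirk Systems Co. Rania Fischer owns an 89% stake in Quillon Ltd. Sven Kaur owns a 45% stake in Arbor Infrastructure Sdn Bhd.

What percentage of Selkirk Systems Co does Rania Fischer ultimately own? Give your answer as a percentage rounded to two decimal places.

Rania reaches Selkirk along 3 paths.
Via Quillon: 89% × 7% = 6.23%.
Via Quillon → Arbor: 89% × 33% × 6% = 1.7622%.
Direct stake: 67% = 67%.
Total: 6.23% + 1.7622% + 67% = 74.9922%.
Rounded: 74.99%.

74.99%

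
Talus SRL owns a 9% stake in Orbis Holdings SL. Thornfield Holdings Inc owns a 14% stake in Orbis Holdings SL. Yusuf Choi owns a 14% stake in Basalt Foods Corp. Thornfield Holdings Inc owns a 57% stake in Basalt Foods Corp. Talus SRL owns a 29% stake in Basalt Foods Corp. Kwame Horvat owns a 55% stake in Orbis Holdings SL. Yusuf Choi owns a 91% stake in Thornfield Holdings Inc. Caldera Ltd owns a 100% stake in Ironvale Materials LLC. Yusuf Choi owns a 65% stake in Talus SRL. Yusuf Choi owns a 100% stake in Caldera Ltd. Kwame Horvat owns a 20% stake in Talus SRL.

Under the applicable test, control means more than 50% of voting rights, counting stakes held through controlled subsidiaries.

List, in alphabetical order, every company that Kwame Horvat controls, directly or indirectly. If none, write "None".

Orbis Holdings SL

Kwame holds 55% of Orbis, so Kwame controls Orbis.
No other company's threshold is met.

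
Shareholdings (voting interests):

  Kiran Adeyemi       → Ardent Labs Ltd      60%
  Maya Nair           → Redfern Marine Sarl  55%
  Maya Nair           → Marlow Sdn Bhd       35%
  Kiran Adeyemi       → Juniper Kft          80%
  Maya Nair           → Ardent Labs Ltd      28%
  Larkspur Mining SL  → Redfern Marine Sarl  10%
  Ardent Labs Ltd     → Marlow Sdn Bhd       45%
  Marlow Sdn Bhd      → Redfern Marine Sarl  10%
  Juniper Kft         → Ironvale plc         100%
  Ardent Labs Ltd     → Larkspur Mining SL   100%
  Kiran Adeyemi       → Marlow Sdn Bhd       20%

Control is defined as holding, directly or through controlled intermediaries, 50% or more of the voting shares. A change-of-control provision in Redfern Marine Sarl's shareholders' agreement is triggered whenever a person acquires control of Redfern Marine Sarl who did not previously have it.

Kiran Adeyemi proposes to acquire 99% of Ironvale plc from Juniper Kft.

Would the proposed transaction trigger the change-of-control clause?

The purchase adds only to Kiran's holdings (Juniper's stake shrinks), so Kiran is the only person who could newly come to control Redfern.
Kiran holds 80% of Juniper, so Kiran controls Juniper.
Kiran holds 60% of Ardent, so Kiran controls Ardent.
Ardent and Kiran together hold 45% + 20% = 65% of Marlow, so Kiran controls Marlow.
Juniper holds 100% of Ironvale, so Kiran controls Ironvale.
Ardent holds 100% of Larkspur, so Kiran controls Larkspur.
In Redfern, Kiran's side holds only 10% + 10% = 20%, not ≥ 50%.
So before the transaction, Kiran does not control Redfern.
After the purchase, Kiran holds 99% of Ironvale directly, and Juniper's stake falls to 1%.
Juniper and Kiran together hold 1% + 99% = 100% of Ironvale, so Kiran controls Ironvale.
After the transaction, Kiran's side holds 10% + 10% = 20% of Redfern, not ≥ 50%, so Kiran still does not control Redfern.
No new person acquires control, so the clause is not triggered.

No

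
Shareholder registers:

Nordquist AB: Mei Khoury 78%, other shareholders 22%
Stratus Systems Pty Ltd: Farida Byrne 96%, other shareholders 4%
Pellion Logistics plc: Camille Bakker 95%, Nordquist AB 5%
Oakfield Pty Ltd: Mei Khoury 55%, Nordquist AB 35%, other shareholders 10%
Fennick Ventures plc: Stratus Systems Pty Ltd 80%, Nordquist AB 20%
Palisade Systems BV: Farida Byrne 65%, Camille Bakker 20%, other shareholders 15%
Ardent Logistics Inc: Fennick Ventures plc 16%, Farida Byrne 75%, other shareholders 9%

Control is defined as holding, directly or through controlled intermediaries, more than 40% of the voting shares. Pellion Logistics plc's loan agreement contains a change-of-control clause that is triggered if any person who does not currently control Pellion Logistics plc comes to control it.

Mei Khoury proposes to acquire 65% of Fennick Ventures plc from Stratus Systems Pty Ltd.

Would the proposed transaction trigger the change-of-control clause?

No

The purchase adds only to Mei's holdings (Stratus's stake shrinks), so Mei is the only person who could newly come to control Pellion.
Mei holds 78% of Nordquist, so Mei controls Nordquist.
Mei and Nordquist together hold 55% + 35% = 90% of Oakfield, so Mei controls Oakfield.
In Pellion, Mei's side holds only 5%, not > 40%.
So before the transaction, Mei does not control Pellion.
After the purchase, Mei holds 65% of Fennick directly, and Stratus's stake falls to 15%.
Nordquist and Mei together hold 20% + 65% = 85% of Fennick, so Mei controls Fennick.
After the transaction, Mei's side holds 5% of Pellion, not > 40%, so Mei still does not control Pellion.
No new person acquires control, so the clause is not triggered.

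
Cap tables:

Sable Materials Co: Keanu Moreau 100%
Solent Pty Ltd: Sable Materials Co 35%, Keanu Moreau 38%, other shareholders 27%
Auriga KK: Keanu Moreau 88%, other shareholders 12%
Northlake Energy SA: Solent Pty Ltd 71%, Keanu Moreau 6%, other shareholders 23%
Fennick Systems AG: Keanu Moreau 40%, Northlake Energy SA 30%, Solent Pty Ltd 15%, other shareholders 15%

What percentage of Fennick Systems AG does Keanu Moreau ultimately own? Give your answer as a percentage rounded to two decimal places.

68.30%

Keanu reaches Fennick along 6 paths.
Direct stake: 40% = 40%.
Via Sable → Solent → Northlake: 100% × 35% × 71% × 30% = 7.455%.
Via Solent → Northlake: 38% × 71% × 30% = 8.094%.
Via Northlake: 6% × 30% = 1.8%.
Via Sable → Solent: 100% × 35% × 15% = 5.25%.
Via Solent: 38% × 15% = 5.7%.
Total: 40% + 7.455% + 8.094% + 1.8% + 5.25% + 5.7% = 68.299%.
Rounded: 68.30%.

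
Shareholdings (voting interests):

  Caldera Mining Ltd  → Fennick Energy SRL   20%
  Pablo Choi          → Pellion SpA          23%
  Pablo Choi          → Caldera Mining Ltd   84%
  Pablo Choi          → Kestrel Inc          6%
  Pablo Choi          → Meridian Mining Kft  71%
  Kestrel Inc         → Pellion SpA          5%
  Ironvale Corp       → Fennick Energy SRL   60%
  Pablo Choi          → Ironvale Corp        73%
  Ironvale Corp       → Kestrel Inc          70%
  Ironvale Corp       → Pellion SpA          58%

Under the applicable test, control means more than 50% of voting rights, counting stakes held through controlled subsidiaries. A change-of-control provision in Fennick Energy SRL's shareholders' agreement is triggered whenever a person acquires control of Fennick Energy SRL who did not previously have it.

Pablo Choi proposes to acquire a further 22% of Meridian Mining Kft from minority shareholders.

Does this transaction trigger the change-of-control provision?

The purchase changes only Pablo's holdings, so Pablo is the only person who could newly come to control Fennick.
Pablo holds 84% of Caldera, so Pablo controls Caldera.
Pablo holds 73% of Ironvale, so Pablo controls Ironvale.
Ironvale and Caldera together hold 60% + 20% = 80% of Fennick, so Pablo controls Fennick.
So Pablo already controls Fennick before the transaction.
After the purchase, Pablo's direct stake in Meridian rises to 71% + 22% = 93%.
Pablo controlled Fennick already, so this is not a new person acquiring control; every other person's position is unchanged or reduced.
No new person acquires control, so the clause is not triggered.

No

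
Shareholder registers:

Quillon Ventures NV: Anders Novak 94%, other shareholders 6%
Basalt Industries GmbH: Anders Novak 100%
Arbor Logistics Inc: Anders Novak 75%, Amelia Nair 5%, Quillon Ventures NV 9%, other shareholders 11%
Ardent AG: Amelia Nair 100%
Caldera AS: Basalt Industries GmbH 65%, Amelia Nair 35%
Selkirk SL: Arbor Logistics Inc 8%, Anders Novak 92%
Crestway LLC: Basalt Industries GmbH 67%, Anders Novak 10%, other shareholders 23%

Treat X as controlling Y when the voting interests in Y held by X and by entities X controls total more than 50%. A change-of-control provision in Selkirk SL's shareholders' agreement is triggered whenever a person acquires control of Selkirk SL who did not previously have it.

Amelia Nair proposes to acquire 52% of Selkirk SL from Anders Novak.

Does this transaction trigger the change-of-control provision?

Yes

The purchase adds only to Amelia's holdings (Anders's stake shrinks), so Amelia is the only person who could newly come to control Selkirk.
Amelia holds 100% of Ardent, so Amelia controls Ardent.
Neither Amelia nor any entity Amelia controls holds any voting interest in Selkirk.
So before the transaction, Amelia does not control Selkirk.
After the purchase, Amelia holds 52% of Selkirk directly, and Anders's stake falls to 40%.
Amelia holds 52% of Selkirk, so Amelia controls Selkirk.
Amelia did not control Selkirk before and does after, so the clause is triggered.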